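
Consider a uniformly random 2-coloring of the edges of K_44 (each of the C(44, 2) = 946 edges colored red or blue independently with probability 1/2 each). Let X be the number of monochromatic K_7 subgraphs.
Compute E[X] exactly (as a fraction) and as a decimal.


Let X = Σ_S X_S over the C(44, 7) = 38320568 subsets S of size 7, where X_S = 1 if the K_7 on S is monochromatic.
For a fixed S, the K_7 on S has C(7, 2) = 21 edges. P[all 21 edges red] = (1/2)^21, and likewise for blue, so P[monochromatic] = 2·(1/2)^21 = 2^{1 − 21} = 1/1048576.
By linearity of expectation: E[X] = C(44, 7) · 2^{1 − 21} = 38320568 · 1/1048576 = 4790071/131072.
Numerically: E[X] ≈ 36.54534.

E[X] = C(44,7)·2^(1−C(7,2)) = 4790071/131072 ≈ 36.54534.


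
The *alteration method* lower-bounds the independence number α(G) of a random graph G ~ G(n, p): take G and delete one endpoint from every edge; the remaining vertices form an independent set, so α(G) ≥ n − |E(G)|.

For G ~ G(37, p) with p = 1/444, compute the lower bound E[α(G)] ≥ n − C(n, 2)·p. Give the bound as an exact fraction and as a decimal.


E[|E(G)|] = C(37, 2)·p = 666 · (1/444) = 3/2.
E[α(G)] ≥ n − E[|E(G)|] = 37 − 3/2 = 71/2.
Numerically: ≈ 35.50000.
(This is only a lower bound; the true E[α(G)] may be larger.)

E[α(G)] ≥ 71/2 ≈ 35.50000.


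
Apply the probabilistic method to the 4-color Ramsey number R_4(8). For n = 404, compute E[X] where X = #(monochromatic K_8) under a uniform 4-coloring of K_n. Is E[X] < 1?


E[X] = C(404, 8) · 4^{1 − 28} = 16415071523485570 · 4^{−27} = 16415071523485570/18014398509481984.
As a reduced fraction: E[X] = 8207535761742785/9007199254740992 ≈ 0.911220.
Is E[X] < 1? YES.
Since E[X] < 1, there exists a 4-coloring of K_{404} with no monochromatic K_8; hence R_4(8) > 404.

E[X] = 8207535761742785/9007199254740992 ≈ 0.911220; E[X] < 1, so R_4(8) > 404.


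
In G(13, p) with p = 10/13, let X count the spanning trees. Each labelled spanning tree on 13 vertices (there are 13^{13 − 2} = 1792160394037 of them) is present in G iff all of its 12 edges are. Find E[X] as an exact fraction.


K_13 has 13^{13 − 2} = 1792160394037 labelled spanning trees.
For each such spanning tree H, let X_H = 1 if all 12 edges of H are present in G. Then P[X_H = 1] = p^{12} = (10/13)^{12} = 1000000000000/23298085122481.
By linearity of expectation: E[X] = Σ_H E[X_H] = 1792160394037 · p^{12} = 1792160394037 · 1000000000000/23298085122481 = 1000000000000/13.
Numerically: E[X] ≈ 7.69231e+10.

E[X] = 1792160394037 · (10/13)^{12} = 1000000000000/13 ≈ 7.69231e+10.


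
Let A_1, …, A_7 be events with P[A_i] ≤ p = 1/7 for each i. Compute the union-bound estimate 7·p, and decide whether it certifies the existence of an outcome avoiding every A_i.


Union bound: P[∪_{i=1}^{7} A_i] ≤ Σ_i P[A_i] ≤ 7·p = 7·(1/7) = 1.
Numerically: 1 ≈ 1.000.
Is 1 < 1? NO.
Since the bound 1 is ≥ 1, the union bound is uninformative here; it does NOT by itself certify existence.

7·p = 1 ≈ 1.000; existence NOT certified by the union bound.


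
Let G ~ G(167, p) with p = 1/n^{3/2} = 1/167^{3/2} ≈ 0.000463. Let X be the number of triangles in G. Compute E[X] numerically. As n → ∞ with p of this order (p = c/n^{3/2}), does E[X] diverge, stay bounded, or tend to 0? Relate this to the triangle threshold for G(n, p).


Number of potential triangles: C(167, 3) = 762355.
Each occurs with probability p³ ≈ (0.000463)³ ≈ 9.94892e-11.
By linearity: E[X] = C(167, 3)·p³ ≈ 762355 · 9.94892e-11 ≈ 0.000.
Since α = 3/2 > 1, p = c/n^{3/2} = o(1/n) is below the triangle threshold p ~ 1/n. Asymptotically E[X] ~ (c³/6)·n^{3(1−α)} = (1³/6)·n^{-1.5} → 0, so by Markov's inequality G has no triangles w.h.p.

E[X] ≈ 0.000; in regime p = Θ(1/n^{3/2}) E[X] tends to 0 (below the triangle threshold p ~ 1/n).


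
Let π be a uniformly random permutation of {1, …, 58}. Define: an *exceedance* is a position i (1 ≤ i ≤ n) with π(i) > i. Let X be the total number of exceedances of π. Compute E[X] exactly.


Write X = Σ_{i=1}^{58} X_i, where X_i = 1_{π(i) > i}.
For each fixed i, π(i) is uniform over {1, …, 58} (marginal of a uniform permutation), so P[π(i) > i] = (n − i)/n. Summing: Σ_{i=1}^{58} (n − i)/n = (0 + 1 + … + 57)/58 = 58(58 − 1)/(2·58) = (58 − 1)/2.
Hence E[X] = Σ_{i=1}^{58} (58 − i)/58 = 57/2 ≈ 28.500000.

E[X] = 57/2 = 28.500000.


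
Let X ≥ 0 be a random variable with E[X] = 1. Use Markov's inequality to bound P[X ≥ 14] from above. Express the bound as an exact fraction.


μ = E[X] = 1, a = 14.
Markov: P[X ≥ 14] ≤ μ/a = (1)/14 = 1/14.
Numerically: ≈ 0.071429.
(Since a = 14 > μ = 1.000000, the bound 1/14 is < 1 and informative.)

P[X ≥ 14] ≤ 1/14 ≈ 0.071429.


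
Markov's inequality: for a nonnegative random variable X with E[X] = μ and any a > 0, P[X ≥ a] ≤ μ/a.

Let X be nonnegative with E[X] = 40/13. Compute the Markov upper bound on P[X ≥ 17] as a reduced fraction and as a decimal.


μ = E[X] = 40/13, a = 17.
Markov: P[X ≥ 17] ≤ μ/a = (40/13)/17 = 40/221.
Numerically: ≈ 0.1810.
(Since a = 17 > μ = 3.0769, the bound 40/221 is < 1 and informative.)

P[X ≥ 17] ≤ 40/221 ≈ 0.1810.


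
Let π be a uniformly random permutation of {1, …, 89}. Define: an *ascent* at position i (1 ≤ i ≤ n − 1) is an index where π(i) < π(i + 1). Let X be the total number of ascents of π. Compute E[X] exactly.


Write X = Σ X_I over i = 1, …, 88, with X_I the indicator of one ascent.
There are 88 indicators.
For each fixed i, the pair (π(i), π(i+1)) is a uniformly random ordered pair of distinct values from {1, …, 89}; by symmetry P[π(i) < π(i+1)] = 1/2.
By linearity: E[X] = 88 · (1/2) = (89 − 1) · (1/2) = 44 ≈ 44.000.

E[X] = 44 = 44.000.


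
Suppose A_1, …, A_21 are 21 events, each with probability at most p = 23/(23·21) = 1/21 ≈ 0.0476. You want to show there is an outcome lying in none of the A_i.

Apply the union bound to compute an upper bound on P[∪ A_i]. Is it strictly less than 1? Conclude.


Union bound: P[∪_{i=1}^{21} A_i] ≤ Σ_i P[A_i] ≤ 21·p = 21·(1/21) = 1.
Numerically: 1 ≈ 1.0000.
Is 1 < 1? NO.
Since the bound 1 is ≥ 1, the union bound is uninformative here; it does NOT by itself certify existence.

21·p = 1 ≈ 1.0000; existence NOT certified by the union bound.


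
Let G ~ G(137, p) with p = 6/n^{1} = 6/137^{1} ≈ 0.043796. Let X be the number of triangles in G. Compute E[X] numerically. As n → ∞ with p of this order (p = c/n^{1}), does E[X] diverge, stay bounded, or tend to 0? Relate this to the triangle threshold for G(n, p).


Number of potential triangles: C(137, 3) = 419220.
Each occurs with probability p³ ≈ (0.043796)³ ≈ 8.4002469e-05.
By linearity: E[X] = C(137, 3)·p³ ≈ 419220 · 8.4002469e-05 ≈ 35.21551.
Here α = 1, so p = 6/n is exactly at the triangle threshold p ~ 1/n. Asymptotically E[X] → c³/6 = 6³/6 = 36 ≈ 36.00000, a bounded constant. In this regime the triangle count is asymptotically Poisson(c³/6).

E[X] ≈ 35.21551; in regime p = Θ(1/n^{1}) E[X] stays bounded (at the triangle threshold p ~ 1/n).


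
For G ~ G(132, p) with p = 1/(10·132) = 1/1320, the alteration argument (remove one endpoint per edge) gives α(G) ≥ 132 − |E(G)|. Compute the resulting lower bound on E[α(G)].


E[|E(G)|] = C(132, 2)·p = 8646 · (1/1320) = 131/20.
E[α(G)] ≥ n − E[|E(G)|] = 132 − 131/20 = 2509/20.
Numerically: ≈ 125.4500.
(This is only a lower bound; the true E[α(G)] may be larger.)

E[α(G)] ≥ 2509/20 ≈ 125.4500.


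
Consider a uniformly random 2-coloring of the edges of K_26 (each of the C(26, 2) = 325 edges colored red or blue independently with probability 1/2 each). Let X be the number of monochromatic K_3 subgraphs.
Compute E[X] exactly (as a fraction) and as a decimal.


Let X = Σ_S X_S over the C(26, 3) = 2600 subsets S of size 3, where X_S = 1 if the K_3 on S is monochromatic.
For a fixed S, the K_3 on S has C(3, 2) = 3 edges. P[all 3 edges red] = (1/2)^3, and likewise for blue, so P[monochromatic] = 2·(1/2)^3 = 2^{1 − 3} = 1/4.
By linearity: E[X] = C(26, 3) · 2^{1 − 3} = 2600 · 1/4 = 650.
Numerically: E[X] ≈ 650.0000.

E[X] = C(26,3)·2^(1−C(3,2)) = 650 ≈ 650.0000.


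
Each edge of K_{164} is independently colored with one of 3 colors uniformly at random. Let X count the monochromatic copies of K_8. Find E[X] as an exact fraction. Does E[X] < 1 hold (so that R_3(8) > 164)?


E[X] = C(164, 8) · 3^{1 − 28} = 10912535409348 · 3^{−27} = 10912535409348/7625597484987.
As a reduced fraction: E[X] = 404167978124/282429536481 ≈ 1.43104.
Is E[X] < 1? NO.
Since E[X] ≥ 1, the first-moment bound is inconclusive at n = 164; it does NOT by itself certify R_3(8) > 164.

E[X] = 404167978124/282429536481 ≈ 1.43104; E[X] ≥ 1; first-moment method inconclusive here.


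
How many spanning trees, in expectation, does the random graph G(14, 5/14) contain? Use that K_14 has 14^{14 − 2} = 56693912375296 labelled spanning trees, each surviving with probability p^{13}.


K_14 has 14^{14 − 2} = 56693912375296 labelled spanning trees.
For each such spanning tree H, let X_H = 1 if all 13 edges of H are present in G. Then P[X_H = 1] = p^{13} = (5/14)^{13} = 1220703125/793714773254144.
By linearity of expectation: E[X] = Σ_H E[X_H] = 56693912375296 · p^{13} = 56693912375296 · 1220703125/793714773254144 = 1220703125/14.
Numerically: E[X] ≈ 8.719e+07.

E[X] = 56693912375296 · (5/14)^{13} = 1220703125/14 ≈ 8.719e+07.


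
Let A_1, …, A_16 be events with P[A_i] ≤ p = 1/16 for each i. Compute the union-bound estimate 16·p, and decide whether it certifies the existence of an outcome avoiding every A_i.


Union bound: P[∪_{i=1}^{16} A_i] ≤ Σ_i P[A_i] ≤ 16·p = 16·(1/16) = 1.
Numerically: 1 ≈ 1.0000.
Is 1 < 1? NO.
Since the bound 1 is ≥ 1, the union bound is uninformative here; it does NOT by itself certify existence.

16·p = 1 ≈ 1.0000; existence NOT certified by the union bound.


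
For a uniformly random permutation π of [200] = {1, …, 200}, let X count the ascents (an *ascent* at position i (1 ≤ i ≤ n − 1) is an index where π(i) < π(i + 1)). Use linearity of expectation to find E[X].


Write X = Σ X_I over i = 1, …, 199, with X_I the indicator of one ascent.
There are 199 indicators.
For each fixed i, the pair (π(i), π(i+1)) is a uniformly random ordered pair of distinct values from {1, …, 200}; by symmetry P[π(i) < π(i+1)] = 1/2.
By linearity: E[X] = 199 · (1/2) = (200 − 1) · (1/2) = 199/2 ≈ 99.500000.

E[X] = 199/2 = 99.500000.


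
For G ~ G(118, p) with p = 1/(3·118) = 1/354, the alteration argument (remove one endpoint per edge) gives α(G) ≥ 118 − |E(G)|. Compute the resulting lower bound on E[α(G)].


E[|E(G)|] = C(118, 2)·p = 6903 · (1/354) = 39/2.
E[α(G)] ≥ n − E[|E(G)|] = 118 − 39/2 = 197/2.
Numerically: ≈ 98.500000.
(This is only a lower bound; the true E[α(G)] may be larger.)

E[α(G)] ≥ 197/2 ≈ 98.500000.


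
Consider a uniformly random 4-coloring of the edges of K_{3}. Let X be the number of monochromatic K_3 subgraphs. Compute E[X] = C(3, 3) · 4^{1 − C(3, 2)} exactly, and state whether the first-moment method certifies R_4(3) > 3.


E[X] = C(3, 3) · 4^{1 − 3} = 1 · 4^{−2} = 1/16.
As a reduced fraction: E[X] = 1/16 ≈ 0.062500.
Is E[X] < 1? YES.
Since E[X] < 1, there exists a 4-coloring of K_{3} with no monochromatic K_3; hence R_4(3) > 3.

E[X] = 1/16 ≈ 0.062500; E[X] < 1, so R_4(3) > 3.


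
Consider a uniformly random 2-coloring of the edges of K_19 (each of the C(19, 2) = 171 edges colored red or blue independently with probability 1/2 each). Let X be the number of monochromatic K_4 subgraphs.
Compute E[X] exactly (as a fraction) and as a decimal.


Let X = Σ_S X_S over the C(19, 4) = 3876 subsets S of size 4, where X_S = 1 if the K_4 on S is monochromatic.
For a fixed S, the K_4 on S has C(4, 2) = 6 edges. P[all 6 edges red] = (1/2)^6, and likewise for blue, so P[monochromatic] = 2·(1/2)^6 = 2^{1 − 6} = 1/32.
Summing: E[X] = C(19, 4) · 2^{1 − 6} = 3876 · 1/32 = 969/8.
Numerically: E[X] ≈ 121.1250.

E[X] = C(19,4)·2^(1−C(4,2)) = 969/8 ≈ 121.1250.


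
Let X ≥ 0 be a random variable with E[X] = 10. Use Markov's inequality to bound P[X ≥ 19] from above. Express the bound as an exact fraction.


μ = E[X] = 10, a = 19.
Markov: P[X ≥ 19] ≤ μ/a = (10)/19 = 10/19.
Numerically: ≈ 0.526316.
(Since a = 19 > μ = 10.000000, the bound 10/19 is < 1 and informative.)

P[X ≥ 19] ≤ 10/19 ≈ 0.526316.


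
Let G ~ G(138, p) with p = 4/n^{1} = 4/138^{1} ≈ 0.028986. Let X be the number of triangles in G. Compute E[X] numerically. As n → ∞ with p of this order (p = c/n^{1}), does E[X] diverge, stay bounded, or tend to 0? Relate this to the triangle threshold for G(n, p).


Number of potential triangles: C(138, 3) = 428536.
Each occurs with probability p³ ≈ (0.028986)³ ≈ 2.4352453e-05.
By linearity: E[X] = C(138, 3)·p³ ≈ 428536 · 2.4352453e-05 ≈ 10.43590.
Here α = 1, so p = 4/n is exactly at the triangle threshold p ~ 1/n. Asymptotically E[X] → c³/6 = 4³/6 = 32/3 ≈ 10.66667, a bounded constant. In this regime the triangle count is asymptotically Poisson(c³/6).

E[X] ≈ 10.43590; in regime p = Θ(1/n^{1}) E[X] stays bounded (at the triangle threshold p ~ 1/n).


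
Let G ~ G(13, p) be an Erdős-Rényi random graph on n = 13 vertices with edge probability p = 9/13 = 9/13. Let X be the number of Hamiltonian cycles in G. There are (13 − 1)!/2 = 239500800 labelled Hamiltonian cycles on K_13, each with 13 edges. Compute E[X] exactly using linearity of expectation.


K_13 has (13 − 1)!/2 = 239500800 labelled Hamiltonian cycles.
For each such Hamiltonian cycle H, let X_H = 1 if all 13 edges of H are present in G. Then P[X_H = 1] = p^{13} = (9/13)^{13} = 2541865828329/302875106592253.
By linearity: E[X] = Σ_H E[X_H] = 239500800 · p^{13} = 239500800 · 2541865828329/302875106592253 = 608778899377458163200/302875106592253.
Numerically: E[X] ≈ 2.01e+06.

E[X] = 239500800 · (9/13)^{13} = 608778899377458163200/302875106592253 ≈ 2.01e+06.


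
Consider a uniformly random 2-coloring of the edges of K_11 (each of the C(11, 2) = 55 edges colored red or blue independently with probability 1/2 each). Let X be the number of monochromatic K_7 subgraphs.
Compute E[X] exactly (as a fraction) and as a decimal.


Let X = Σ_S X_S over the C(11, 7) = 330 subsets S of size 7, where X_S = 1 if the K_7 on S is monochromatic.
For a fixed S, the K_7 on S has C(7, 2) = 21 edges. P[all 21 edges red] = (1/2)^21, and likewise for blue, so P[monochromatic] = 2·(1/2)^21 = 2^{1 − 21} = 1/1048576.
Summing: E[X] = C(11, 7) · 2^{1 − 21} = 330 · 1/1048576 = 165/524288.
Numerically: E[X] ≈ 0.000.

E[X] = C(11,7)·2^(1−C(7,2)) = 165/524288 ≈ 0.000.


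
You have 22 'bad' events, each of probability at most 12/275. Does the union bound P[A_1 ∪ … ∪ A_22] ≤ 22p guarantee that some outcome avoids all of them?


Union bound: P[∪_{i=1}^{22} A_i] ≤ Σ_i P[A_i] ≤ 22·p = 22·(12/275) = 24/25.
Numerically: 24/25 ≈ 0.9600000.
Is 24/25 < 1? YES.
Since P[∪ A_i] ≤ 24/25 < 1, the complement has P[∩ A_i^c] ≥ 1 − 24/25 = 1/25 > 0, so some outcome avoids every A_i.

22·p = 24/25 ≈ 0.9600000; existence CERTIFIED by the union bound.


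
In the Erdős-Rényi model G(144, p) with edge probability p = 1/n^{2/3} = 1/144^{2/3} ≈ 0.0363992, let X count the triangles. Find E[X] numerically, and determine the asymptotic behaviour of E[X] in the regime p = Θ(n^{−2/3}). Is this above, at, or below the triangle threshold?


Number of potential triangles: C(144, 3) = 487344.
Each occurs with probability p³ ≈ (0.0363992)³ ≈ 4.82253086e-05.
By linearity: E[X] = C(144, 3)·p³ ≈ 487344 · 4.82253086e-05 ≈ 23.502315.
Since α = 2/3 < 1, p = c/n^{2/3} ≫ 1/n is above the triangle threshold p ~ 1/n. Asymptotically E[X] ~ (c³/6)·n^{3(1−α)} = (1³/6)·n^{1} → ∞; triangles are abundant w.h.p.

E[X] ≈ 23.502315; in regime p = Θ(1/n^{2/3}) E[X] diverges (above the triangle threshold p ~ 1/n).


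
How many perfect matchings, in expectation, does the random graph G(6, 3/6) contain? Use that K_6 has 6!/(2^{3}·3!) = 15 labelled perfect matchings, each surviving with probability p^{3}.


K_6 has 6!/(2^{3}·3!) = 15 labelled perfect matchings.
For each such perfect matching H, let X_H = 1 if all 3 edges of H are present in G. Then P[X_H = 1] = p^{3} = (1/2)^{3} = 1/8.
By linearity: E[X] = Σ_H E[X_H] = 15 · p^{3} = 15 · 1/8 = 15/8.
Numerically: E[X] ≈ 1.88.

E[X] = 15 · (1/2)^{3} = 15/8 ≈ 1.88.


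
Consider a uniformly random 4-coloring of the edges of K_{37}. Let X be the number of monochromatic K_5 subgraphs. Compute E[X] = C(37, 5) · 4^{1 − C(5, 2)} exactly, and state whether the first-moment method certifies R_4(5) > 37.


E[X] = C(37, 5) · 4^{1 − 10} = 435897 · 4^{−9} = 435897/262144.
As a reduced fraction: E[X] = 435897/262144 ≈ 1.663.
Is E[X] < 1? NO.
Since E[X] ≥ 1, the first-moment bound is inconclusive at n = 37; it does NOT by itself certify R_4(5) > 37.

E[X] = 435897/262144 ≈ 1.663; E[X] ≥ 1; first-moment method inconclusive here.


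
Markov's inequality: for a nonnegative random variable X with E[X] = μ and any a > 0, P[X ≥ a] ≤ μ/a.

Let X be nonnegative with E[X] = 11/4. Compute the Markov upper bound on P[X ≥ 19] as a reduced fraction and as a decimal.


μ = E[X] = 11/4, a = 19.
Markov: P[X ≥ 19] ≤ μ/a = (11/4)/19 = 11/76.
Numerically: ≈ 0.144737.
(Since a = 19 > μ = 2.750000, the bound 11/76 is < 1 and informative.)

P[X ≥ 19] ≤ 11/76 ≈ 0.144737.


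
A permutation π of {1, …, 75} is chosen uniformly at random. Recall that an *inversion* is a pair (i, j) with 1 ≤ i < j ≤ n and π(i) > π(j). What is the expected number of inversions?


Write X = Σ X_I over the C(75, 2) = 2775 pairs i < j, with X_I the indicator of one inversion.
There are 2775 indicators.
For each fixed pair i < j, the values π(i) and π(j) are two distinct elements of {1, …, 75} in uniformly random order; by symmetry P[π(i) > π(j)] = 1/2.
By linearity: E[X] = 2775 · (1/2) = C(75, 2) · (1/2) = 2775/2 = 2775/2 ≈ 1387.500000.

E[X] = 2775/2 = 1387.500000.


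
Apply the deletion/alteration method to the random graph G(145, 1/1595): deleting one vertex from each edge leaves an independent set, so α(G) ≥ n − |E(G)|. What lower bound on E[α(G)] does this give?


E[|E(G)|] = C(145, 2)·p = 10440 · (1/1595) = 72/11.
E[α(G)] ≥ n − E[|E(G)|] = 145 − 72/11 = 1523/11.
Numerically: ≈ 138.45455.
(This is only a lower bound; the true E[α(G)] may be larger.)

E[α(G)] ≥ 1523/11 ≈ 138.45455.


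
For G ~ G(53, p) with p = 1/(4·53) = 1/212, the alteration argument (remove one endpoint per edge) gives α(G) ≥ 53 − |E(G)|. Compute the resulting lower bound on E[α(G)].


E[|E(G)|] = C(53, 2)·p = 1378 · (1/212) = 13/2.
E[α(G)] ≥ n − E[|E(G)|] = 53 − 13/2 = 93/2.
Numerically: ≈ 46.5000.
(This is only a lower bound; the true E[α(G)] may be larger.)

E[α(G)] ≥ 93/2 ≈ 46.5000.


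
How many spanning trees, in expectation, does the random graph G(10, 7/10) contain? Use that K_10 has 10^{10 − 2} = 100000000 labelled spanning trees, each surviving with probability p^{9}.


K_10 has 10^{10 − 2} = 100000000 labelled spanning trees.
For each such spanning tree H, let X_H = 1 if all 9 edges of H are present in G. Then P[X_H = 1] = p^{9} = (7/10)^{9} = 40353607/1000000000.
By linearity of expectation: E[X] = Σ_H E[X_H] = 100000000 · p^{9} = 100000000 · 40353607/1000000000 = 40353607/10.
Numerically: E[X] ≈ 4.04e+06.

E[X] = 100000000 · (7/10)^{9} = 40353607/10 ≈ 4.04e+06.


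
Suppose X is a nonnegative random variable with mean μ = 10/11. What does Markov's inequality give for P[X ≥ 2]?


μ = E[X] = 10/11, a = 2.
Markov: P[X ≥ 2] ≤ μ/a = (10/11)/2 = 5/11.
Numerically: ≈ 0.45455.
(Since a = 2 > μ = 0.90909, the bound 5/11 is < 1 and informative.)

P[X ≥ 2] ≤ 5/11 ≈ 0.45455.


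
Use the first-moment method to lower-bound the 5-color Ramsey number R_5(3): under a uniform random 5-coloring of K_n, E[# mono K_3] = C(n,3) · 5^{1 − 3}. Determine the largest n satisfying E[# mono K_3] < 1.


We need C(n, 3) · 5^{1 − 3} < 1, i.e. C(n, 3) < 5^{3 − 1} = 25.
Check values of n near the boundary:
  n = 3: C(3, 3) = 1; 1 < 25? YES
  n = 4: C(4, 3) = 4; 4 < 25? YES
  n = 5: C(5, 3) = 10; 10 < 25? YES
  n = 6: C(6, 3) = 20; 20 < 25? YES
  n = 7: C(7, 3) = 35; 35 < 25? NO
  n = 8: C(8, 3) = 56; 56 < 25? NO
The largest n with C(n, 3) < 25 is n = 6 (where E[X] = 4/5 ≈ 0.8000000). Hence R_5(3) > 6, i.e. R_5(3) ≥ 7.

Largest n = 6; hence R_5(3) > 6.


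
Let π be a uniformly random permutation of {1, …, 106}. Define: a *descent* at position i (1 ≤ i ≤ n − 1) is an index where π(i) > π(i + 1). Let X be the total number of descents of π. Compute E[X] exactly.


Write X = Σ X_I over i = 1, …, 105, with X_I the indicator of one descent.
There are 105 indicators.
For each fixed i, the pair (π(i), π(i+1)) is a uniformly random ordered pair of distinct values from {1, …, 106}; by symmetry P[π(i) > π(i+1)] = 1/2.
By linearity: E[X] = 105 · (1/2) = (106 − 1) · (1/2) = 105/2 ≈ 52.50000.

E[X] = 105/2 = 52.50000.


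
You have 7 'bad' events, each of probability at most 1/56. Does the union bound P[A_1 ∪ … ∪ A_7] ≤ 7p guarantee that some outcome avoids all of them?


Union bound: P[∪_{i=1}^{7} A_i] ≤ Σ_i P[A_i] ≤ 7·p = 7·(1/56) = 1/8.
Numerically: 1/8 ≈ 0.1250.
Is 1/8 < 1? YES.
Since P[∪ A_i] ≤ 1/8 < 1, the complement has P[∩ A_i^c] ≥ 1 − 1/8 = 7/8 > 0, so some outcome avoids every A_i.

7·p = 1/8 ≈ 0.1250; existence CERTIFIED by the union bound.


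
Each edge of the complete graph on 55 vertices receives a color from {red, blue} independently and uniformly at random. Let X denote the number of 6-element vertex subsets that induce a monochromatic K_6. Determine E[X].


Let X = Σ_S X_S over the C(55, 6) = 28989675 subsets S of size 6, where X_S = 1 if the K_6 on S is monochromatic.
For a fixed S, the K_6 on S has C(6, 2) = 15 edges. P[all 15 edges red] = (1/2)^15, and likewise for blue, so P[monochromatic] = 2·(1/2)^15 = 2^{1 − 15} = 1/16384.
By linearity of expectation: E[X] = C(55, 6) · 2^{1 − 15} = 28989675 · 1/16384 = 28989675/16384.
Numerically: E[X] ≈ 1769.38934.

E[X] = C(55,6)·2^(1−C(6,2)) = 28989675/16384 ≈ 1769.38934.


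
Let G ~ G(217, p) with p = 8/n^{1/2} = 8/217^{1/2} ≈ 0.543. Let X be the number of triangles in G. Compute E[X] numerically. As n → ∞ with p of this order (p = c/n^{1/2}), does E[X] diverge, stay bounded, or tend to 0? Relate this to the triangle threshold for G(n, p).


Number of potential triangles: C(217, 3) = 1679580.
Each occurs with probability p³ ≈ (0.543)³ ≈ 1.60170e-01.
By linearity: E[X] = C(217, 3)·p³ ≈ 1679580 · 1.60170e-01 ≈ 269017.824.
Since α = 1/2 < 1, p = c/n^{1/2} ≫ 1/n is above the triangle threshold p ~ 1/n. Asymptotically E[X] ~ (c³/6)·n^{3(1−α)} = (8³/6)·n^{1.5} → ∞; triangles are abundant w.h.p.

E[X] ≈ 269017.824; in regime p = Θ(1/n^{1/2}) E[X] diverges (above the triangle threshold p ~ 1/n).


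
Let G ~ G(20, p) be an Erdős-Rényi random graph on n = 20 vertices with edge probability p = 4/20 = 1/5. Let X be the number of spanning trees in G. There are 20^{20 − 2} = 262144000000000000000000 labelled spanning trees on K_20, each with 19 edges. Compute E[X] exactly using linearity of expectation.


K_20 has 20^{20 − 2} = 262144000000000000000000 labelled spanning trees.
For each such spanning tree H, let X_H = 1 if all 19 edges of H are present in G. Then P[X_H = 1] = p^{19} = (1/5)^{19} = 1/19073486328125.
By linearity: E[X] = Σ_H E[X_H] = 262144000000000000000000 · p^{19} = 262144000000000000000000 · 1/19073486328125 = 68719476736/5.
Numerically: E[X] ≈ 1.37439e+10.

E[X] = 262144000000000000000000 · (1/5)^{19} = 68719476736/5 ≈ 1.37439e+10.


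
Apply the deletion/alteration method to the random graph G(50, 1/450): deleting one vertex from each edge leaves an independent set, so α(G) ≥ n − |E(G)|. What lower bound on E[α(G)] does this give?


E[|E(G)|] = C(50, 2)·p = 1225 · (1/450) = 49/18.
E[α(G)] ≥ n − E[|E(G)|] = 50 − 49/18 = 851/18.
Numerically: ≈ 47.278.
(This is only a lower bound; the true E[α(G)] may be larger.)

E[α(G)] ≥ 851/18 ≈ 47.278.


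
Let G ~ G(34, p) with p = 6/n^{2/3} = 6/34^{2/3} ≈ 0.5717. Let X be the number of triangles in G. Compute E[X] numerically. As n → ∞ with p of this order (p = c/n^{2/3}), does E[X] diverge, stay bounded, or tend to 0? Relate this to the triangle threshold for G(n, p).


Number of potential triangles: C(34, 3) = 5984.
Each occurs with probability p³ ≈ (0.5717)³ ≈ 1.8685121e-01.
By linearity: E[X] = C(34, 3)·p³ ≈ 5984 · 1.8685121e-01 ≈ 1118.11765.
Since α = 2/3 < 1, p = c/n^{2/3} ≫ 1/n is above the triangle threshold p ~ 1/n. Asymptotically E[X] ~ (c³/6)·n^{3(1−α)} = (6³/6)·n^{1} → ∞; triangles are abundant w.h.p.

E[X] ≈ 1118.11765; in regime p = Θ(1/n^{2/3}) E[X] diverges (above the triangle threshold p ~ 1/n).


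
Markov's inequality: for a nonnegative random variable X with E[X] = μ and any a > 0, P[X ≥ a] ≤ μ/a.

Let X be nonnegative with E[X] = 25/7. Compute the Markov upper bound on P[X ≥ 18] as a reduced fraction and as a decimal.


μ = E[X] = 25/7, a = 18.
Markov: P[X ≥ 18] ≤ μ/a = (25/7)/18 = 25/126.
Numerically: ≈ 0.1984.
(Since a = 18 > μ = 3.5714, the bound 25/126 is < 1 and informative.)

P[X ≥ 18] ≤ 25/126 ≈ 0.1984.


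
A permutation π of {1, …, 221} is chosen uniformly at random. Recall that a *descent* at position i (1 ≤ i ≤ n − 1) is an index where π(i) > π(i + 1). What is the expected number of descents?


Write X = Σ X_I over i = 1, …, 220, with X_I the indicator of one descent.
There are 220 indicators.
For each fixed i, the pair (π(i), π(i+1)) is a uniformly random ordered pair of distinct values from {1, …, 221}; by symmetry P[π(i) > π(i+1)] = 1/2.
By linearity: E[X] = 220 · (1/2) = (221 − 1) · (1/2) = 110 ≈ 110.000.

E[X] = 110 = 110.000.


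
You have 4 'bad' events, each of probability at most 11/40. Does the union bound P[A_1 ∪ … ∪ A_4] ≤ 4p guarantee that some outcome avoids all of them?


Union bound: P[∪_{i=1}^{4} A_i] ≤ Σ_i P[A_i] ≤ 4·p = 4·(11/40) = 11/10.
Numerically: 11/10 ≈ 1.1000000.
Is 11/10 < 1? NO.
Since the bound 11/10 is ≥ 1, the union bound is uninformative here; it does NOT by itself certify existence.

4·p = 11/10 ≈ 1.1000000; existence NOT certified by the union bound.


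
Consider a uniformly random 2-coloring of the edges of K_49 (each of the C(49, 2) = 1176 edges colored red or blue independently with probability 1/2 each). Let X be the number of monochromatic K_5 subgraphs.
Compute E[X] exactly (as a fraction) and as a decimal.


Let X = Σ_S X_S over the C(49, 5) = 1906884 subsets S of size 5, where X_S = 1 if the K_5 on S is monochromatic.
For a fixed S, the K_5 on S has C(5, 2) = 10 edges. P[all 10 edges red] = (1/2)^10, and likewise for blue, so P[monochromatic] = 2·(1/2)^10 = 2^{1 − 10} = 1/512.
By linearity of expectation: E[X] = C(49, 5) · 2^{1 − 10} = 1906884 · 1/512 = 476721/128.
Numerically: E[X] ≈ 3724.382812.

E[X] = C(49,5)·2^(1−C(5,2)) = 476721/128 ≈ 3724.382812.


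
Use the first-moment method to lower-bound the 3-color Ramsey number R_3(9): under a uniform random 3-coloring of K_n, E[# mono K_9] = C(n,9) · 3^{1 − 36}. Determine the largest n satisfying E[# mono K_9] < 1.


We need C(n, 9) · 3^{1 − 36} < 1, i.e. C(n, 9) < 3^{36 − 1} = 50031545098999707.
Check values of n near the boundary:
  n = 299: C(299, 9) = 46610674441390059; 46610674441390059 < 50031545098999707? YES
  n = 300: C(300, 9) = 48052241692154700; 48052241692154700 < 50031545098999707? YES
  n = 301: C(301, 9) = 49533303936090975; 49533303936090975 < 50031545098999707? YES
  n = 302: C(302, 9) = 51054804739588650; 51054804739588650 < 50031545098999707? NO
The largest n with C(n, 9) < 50031545098999707 is n = 301 (where E[X] = 16511101312030325/16677181699666569 ≈ 0.990041). Hence R_3(9) > 301, i.e. R_3(9) ≥ 302.

Largest n = 301; hence R_3(9) > 301.


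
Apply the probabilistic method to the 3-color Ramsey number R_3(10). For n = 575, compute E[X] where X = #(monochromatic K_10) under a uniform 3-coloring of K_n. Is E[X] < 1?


E[X] = C(575, 10) · 3^{1 − 45} = 1006325345561406175305 · 3^{−44} = 1006325345561406175305/984770902183611232881.
As a reduced fraction: E[X] = 111813927284600686145/109418989131512359209 ≈ 1.0218878.
Is E[X] < 1? NO.
Since E[X] ≥ 1, the first-moment bound is inconclusive at n = 575; it does NOT by itself certify R_3(10) > 575.

E[X] = 111813927284600686145/109418989131512359209 ≈ 1.0218878; E[X] ≥ 1; first-moment method inconclusive here.


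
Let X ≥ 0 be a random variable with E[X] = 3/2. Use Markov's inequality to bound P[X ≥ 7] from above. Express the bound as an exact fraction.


μ = E[X] = 3/2, a = 7.
Markov: P[X ≥ 7] ≤ μ/a = (3/2)/7 = 3/14.
Numerically: ≈ 0.21429.
(Since a = 7 > μ = 1.50000, the bound 3/14 is < 1 and informative.)

P[X ≥ 7] ≤ 3/14 ≈ 0.21429.


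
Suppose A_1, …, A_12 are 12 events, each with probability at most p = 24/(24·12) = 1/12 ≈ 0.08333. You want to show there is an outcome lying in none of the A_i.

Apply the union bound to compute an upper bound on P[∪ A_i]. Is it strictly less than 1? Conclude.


Union bound: P[∪_{i=1}^{12} A_i] ≤ Σ_i P[A_i] ≤ 12·p = 12·(1/12) = 1.
Numerically: 1 ≈ 1.00000.
Is 1 < 1? NO.
Since the bound 1 is ≥ 1, the union bound is uninformative here; it does NOT by itself certify existence.

12·p = 1 ≈ 1.00000; existence NOT certified by the union bound.


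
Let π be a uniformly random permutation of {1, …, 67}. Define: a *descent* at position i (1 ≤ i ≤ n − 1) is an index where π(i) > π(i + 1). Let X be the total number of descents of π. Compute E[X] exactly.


Write X = Σ X_I over i = 1, …, 66, with X_I the indicator of one descent.
There are 66 indicators.
For each fixed i, the pair (π(i), π(i+1)) is a uniformly random ordered pair of distinct values from {1, …, 67}; by symmetry P[π(i) > π(i+1)] = 1/2.
By linearity: E[X] = 66 · (1/2) = (67 − 1) · (1/2) = 33 ≈ 33.000.

E[X] = 33 = 33.000.


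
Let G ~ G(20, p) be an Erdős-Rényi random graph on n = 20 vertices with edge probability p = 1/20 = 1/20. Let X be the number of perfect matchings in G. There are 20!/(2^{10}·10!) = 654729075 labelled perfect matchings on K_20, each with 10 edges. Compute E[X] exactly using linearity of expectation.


K_20 has 20!/(2^{10}·10!) = 654729075 labelled perfect matchings.
For each such perfect matching H, let X_H = 1 if all 10 edges of H are present in G. Then P[X_H = 1] = p^{10} = (1/20)^{10} = 1/10240000000000.
By linearity of expectation: E[X] = Σ_H E[X_H] = 654729075 · p^{10} = 654729075 · 1/10240000000000 = 26189163/409600000000.
Numerically: E[X] ≈ 6.39e-05.

E[X] = 654729075 · (1/20)^{10} = 26189163/409600000000 ≈ 6.39e-05.


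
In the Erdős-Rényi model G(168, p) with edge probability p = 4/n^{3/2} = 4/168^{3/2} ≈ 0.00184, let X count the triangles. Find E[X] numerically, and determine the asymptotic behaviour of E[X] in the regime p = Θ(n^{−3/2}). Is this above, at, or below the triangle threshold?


Number of potential triangles: C(168, 3) = 776216.
Each occurs with probability p³ ≈ (0.00184)³ ≈ 6.19852e-09.
By linearity: E[X] = C(168, 3)·p³ ≈ 776216 · 6.19852e-09 ≈ 0.005.
Since α = 3/2 > 1, p = c/n^{3/2} = o(1/n) is below the triangle threshold p ~ 1/n. Asymptotically E[X] ~ (c³/6)·n^{3(1−α)} = (4³/6)·n^{-1.5} → 0, so by Markov's inequality G has no triangles w.h.p.

E[X] ≈ 0.005; in regime p = Θ(1/n^{3/2}) E[X] tends to 0 (below the triangle threshold p ~ 1/n).


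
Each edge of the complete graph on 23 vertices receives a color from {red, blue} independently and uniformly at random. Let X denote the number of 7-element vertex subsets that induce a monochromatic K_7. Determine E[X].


Let X = Σ_S X_S over the C(23, 7) = 245157 subsets S of size 7, where X_S = 1 if the K_7 on S is monochromatic.
For a fixed S, the K_7 on S has C(7, 2) = 21 edges. P[all 21 edges red] = (1/2)^21, and likewise for blue, so P[monochromatic] = 2·(1/2)^21 = 2^{1 − 21} = 1/1048576.
By linearity: E[X] = C(23, 7) · 2^{1 − 21} = 245157 · 1/1048576 = 245157/1048576.
Numerically: E[X] ≈ 0.23380.

E[X] = C(23,7)·2^(1−C(7,2)) = 245157/1048576 ≈ 0.23380.


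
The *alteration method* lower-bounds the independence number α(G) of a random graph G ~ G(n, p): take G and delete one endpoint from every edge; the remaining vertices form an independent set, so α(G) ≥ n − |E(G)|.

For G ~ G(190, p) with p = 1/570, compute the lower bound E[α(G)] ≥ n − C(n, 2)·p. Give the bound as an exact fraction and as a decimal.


E[|E(G)|] = C(190, 2)·p = 17955 · (1/570) = 63/2.
E[α(G)] ≥ n − E[|E(G)|] = 190 − 63/2 = 317/2.
Numerically: ≈ 158.50000.
(This is only a lower bound; the true E[α(G)] may be larger.)

E[α(G)] ≥ 317/2 ≈ 158.50000.


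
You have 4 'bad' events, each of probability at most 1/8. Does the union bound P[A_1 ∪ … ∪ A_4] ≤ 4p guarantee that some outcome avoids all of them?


Union bound: P[∪_{i=1}^{4} A_i] ≤ Σ_i P[A_i] ≤ 4·p = 4·(1/8) = 1/2.
Numerically: 1/2 ≈ 0.500.
Is 1/2 < 1? YES.
Since P[∪ A_i] ≤ 1/2 < 1, the complement has P[∩ A_i^c] ≥ 1 − 1/2 = 1/2 > 0, so some outcome avoids every A_i.

4·p = 1/2 ≈ 0.500; existence CERTIFIED by the union bound.


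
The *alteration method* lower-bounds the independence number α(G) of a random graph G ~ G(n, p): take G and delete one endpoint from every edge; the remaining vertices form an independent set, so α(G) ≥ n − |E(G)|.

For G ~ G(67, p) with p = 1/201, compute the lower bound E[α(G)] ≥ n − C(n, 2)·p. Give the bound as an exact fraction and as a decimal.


E[|E(G)|] = C(67, 2)·p = 2211 · (1/201) = 11.
E[α(G)] ≥ n − E[|E(G)|] = 67 − 11 = 56.
Numerically: ≈ 56.00000.
(This is only a lower bound; the true E[α(G)] may be larger.)

E[α(G)] ≥ 56 ≈ 56.00000.


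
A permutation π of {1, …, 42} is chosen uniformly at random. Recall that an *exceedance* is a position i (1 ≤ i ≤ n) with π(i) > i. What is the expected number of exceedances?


Write X = Σ_{i=1}^{42} X_i, where X_i = 1_{π(i) > i}.
For each fixed i, π(i) is uniform over {1, …, 42} (marginal of a uniform permutation), so P[π(i) > i] = (n − i)/n. Summing: Σ_{i=1}^{42} (n − i)/n = (0 + 1 + … + 41)/42 = 42(42 − 1)/(2·42) = (42 − 1)/2.
Hence E[X] = Σ_{i=1}^{42} (42 − i)/42 = 41/2 ≈ 20.5000.

E[X] = 41/2 = 20.5000.


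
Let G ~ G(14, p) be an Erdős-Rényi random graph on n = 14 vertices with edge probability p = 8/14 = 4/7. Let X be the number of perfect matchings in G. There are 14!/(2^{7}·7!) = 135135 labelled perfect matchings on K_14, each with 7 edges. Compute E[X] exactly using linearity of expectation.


K_14 has 14!/(2^{7}·7!) = 135135 labelled perfect matchings.
For each such perfect matching H, let X_H = 1 if all 7 edges of H are present in G. Then P[X_H = 1] = p^{7} = (4/7)^{7} = 16384/823543.
By linearity of expectation: E[X] = Σ_H E[X_H] = 135135 · p^{7} = 135135 · 16384/823543 = 316293120/117649.
Numerically: E[X] ≈ 2.69e+03.

E[X] = 135135 · (4/7)^{7} = 316293120/117649 ≈ 2.69e+03.


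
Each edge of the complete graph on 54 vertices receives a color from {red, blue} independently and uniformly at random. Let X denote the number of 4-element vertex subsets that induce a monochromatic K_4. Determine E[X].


Let X = Σ_S X_S over the C(54, 4) = 316251 subsets S of size 4, where X_S = 1 if the K_4 on S is monochromatic.
For a fixed S, the K_4 on S has C(4, 2) = 6 edges. P[all 6 edges red] = (1/2)^6, and likewise for blue, so P[monochromatic] = 2·(1/2)^6 = 2^{1 − 6} = 1/32.
Summing: E[X] = C(54, 4) · 2^{1 − 6} = 316251 · 1/32 = 316251/32.
Numerically: E[X] ≈ 9882.8438.

E[X] = C(54,4)·2^(1−C(4,2)) = 316251/32 ≈ 9882.8438.


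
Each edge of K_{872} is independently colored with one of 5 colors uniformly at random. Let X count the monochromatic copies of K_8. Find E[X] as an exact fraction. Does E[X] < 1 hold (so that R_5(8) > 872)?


E[X] = C(872, 8) · 5^{1 − 28} = 8028343903111291045 · 5^{−27} = 8028343903111291045/7450580596923828125.
As a reduced fraction: E[X] = 1605668780622258209/1490116119384765625 ≈ 1.0775.
Is E[X] < 1? NO.
Since E[X] ≥ 1, the first-moment bound is inconclusive at n = 872; it does NOT by itself certify R_5(8) > 872.

E[X] = 1605668780622258209/1490116119384765625 ≈ 1.0775; E[X] ≥ 1; first-moment method inconclusive here.


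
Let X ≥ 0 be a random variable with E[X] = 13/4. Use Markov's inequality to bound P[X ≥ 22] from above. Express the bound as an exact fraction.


μ = E[X] = 13/4, a = 22.
Markov: P[X ≥ 22] ≤ μ/a = (13/4)/22 = 13/88.
Numerically: ≈ 0.1477.
(Since a = 22 > μ = 3.2500, the bound 13/88 is < 1 and informative.)

P[X ≥ 22] ≤ 13/88 ≈ 0.1477.


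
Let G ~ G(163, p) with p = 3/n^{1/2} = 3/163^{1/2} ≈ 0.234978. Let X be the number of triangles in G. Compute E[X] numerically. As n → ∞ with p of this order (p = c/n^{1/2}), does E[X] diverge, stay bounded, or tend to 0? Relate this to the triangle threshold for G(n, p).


Number of potential triangles: C(163, 3) = 708561.
Each occurs with probability p³ ≈ (0.234978)³ ≈ 1.29742529e-02.
By linearity: E[X] = C(163, 3)·p³ ≈ 708561 · 1.29742529e-02 ≈ 9193.049575.
Since α = 1/2 < 1, p = c/n^{1/2} ≫ 1/n is above the triangle threshold p ~ 1/n. Asymptotically E[X] ~ (c³/6)·n^{3(1−α)} = (3³/6)·n^{1.5} → ∞; triangles are abundant w.h.p.

E[X] ≈ 9193.049575; in regime p = Θ(1/n^{1/2}) E[X] diverges (above the triangle threshold p ~ 1/n).


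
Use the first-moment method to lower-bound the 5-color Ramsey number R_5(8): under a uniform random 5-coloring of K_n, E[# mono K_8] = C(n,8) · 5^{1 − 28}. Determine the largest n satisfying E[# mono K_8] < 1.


We need C(n, 8) · 5^{1 − 28} < 1, i.e. C(n, 8) < 5^{28 − 1} = 7450580596923828125.
Check values of n near the boundary:
  n = 862: C(862, 8) = 7317951015318931845; 7317951015318931845 < 7450580596923828125? YES
  n = 863: C(863, 8) = 7386423071602617757; 7386423071602617757 < 7450580596923828125? YES
  n = 864: C(864, 8) = 7455455062926006708; 7455455062926006708 < 7450580596923828125? NO
The largest n with C(n, 8) < 7450580596923828125 is n = 863 (where E[X] = 7386423071602617757/7450580596923828125 ≈ 0.9913889). Hence R_5(8) > 863, i.e. R_5(8) ≥ 864.

Largest n = 863; hence R_5(8) > 863.


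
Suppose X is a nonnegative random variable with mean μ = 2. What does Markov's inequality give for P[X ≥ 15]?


μ = E[X] = 2, a = 15.
Markov: P[X ≥ 15] ≤ μ/a = (2)/15 = 2/15.
Numerically: ≈ 0.133.
(Since a = 15 > μ = 2.000, the bound 2/15 is < 1 and informative.)

P[X ≥ 15] ≤ 2/15 ≈ 0.133.


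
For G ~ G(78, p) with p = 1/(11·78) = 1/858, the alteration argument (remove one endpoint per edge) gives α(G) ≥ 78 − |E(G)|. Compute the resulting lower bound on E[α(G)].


E[|E(G)|] = C(78, 2)·p = 3003 · (1/858) = 7/2.
E[α(G)] ≥ n − E[|E(G)|] = 78 − 7/2 = 149/2.
Numerically: ≈ 74.5000.
(This is only a lower bound; the true E[α(G)] may be larger.)

E[α(G)] ≥ 149/2 ≈ 74.5000.


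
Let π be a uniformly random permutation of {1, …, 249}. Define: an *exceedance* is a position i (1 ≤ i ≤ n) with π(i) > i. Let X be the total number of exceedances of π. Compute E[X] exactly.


Write X = Σ_{i=1}^{249} X_i, where X_i = 1_{π(i) > i}.
For each fixed i, π(i) is uniform over {1, …, 249} (marginal of a uniform permutation), so P[π(i) > i] = (n − i)/n. Summing: Σ_{i=1}^{249} (n − i)/n = (0 + 1 + … + 248)/249 = 249(249 − 1)/(2·249) = (249 − 1)/2.
Hence E[X] = Σ_{i=1}^{249} (249 − i)/249 = 124 ≈ 124.00000.

E[X] = 124 = 124.00000.
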